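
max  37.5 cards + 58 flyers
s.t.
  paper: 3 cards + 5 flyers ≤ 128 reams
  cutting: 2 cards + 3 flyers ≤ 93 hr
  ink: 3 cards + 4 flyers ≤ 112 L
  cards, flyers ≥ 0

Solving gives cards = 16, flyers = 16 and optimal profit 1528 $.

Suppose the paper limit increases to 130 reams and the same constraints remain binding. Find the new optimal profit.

At the optimum: paper uses 128 of 128 (binding); cutting uses 80 of 93 (slack = 13); ink uses 112 of 112 (binding).
Since cutting is not tight, its dual is 0.
Dual feasibility on the basic columns requires 3·y_paper + 3·y_ink = 37.5, 5·y_paper + 4·y_ink = 58.
This yields shadow prices y_paper = 8, y_ink = 4.5.
Δz = y_paper·Δb = 8 × (2) = 16, so new z* = 1528 + 16 = 1544.

1544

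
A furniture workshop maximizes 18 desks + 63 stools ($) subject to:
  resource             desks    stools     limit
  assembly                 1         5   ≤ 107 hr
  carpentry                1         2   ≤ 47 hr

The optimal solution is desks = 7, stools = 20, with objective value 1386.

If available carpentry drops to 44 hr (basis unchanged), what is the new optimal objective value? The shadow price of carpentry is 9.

Δb = -3, so new z* = 1386 + (9)·(-3) = 1386 − 27 = 1359.

1359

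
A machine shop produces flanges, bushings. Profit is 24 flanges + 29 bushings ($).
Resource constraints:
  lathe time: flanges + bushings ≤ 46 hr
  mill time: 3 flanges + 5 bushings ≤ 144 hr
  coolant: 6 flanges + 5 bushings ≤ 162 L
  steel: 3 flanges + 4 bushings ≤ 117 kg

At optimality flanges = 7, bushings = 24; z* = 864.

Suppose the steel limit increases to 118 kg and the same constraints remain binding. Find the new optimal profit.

870

Binding: coolant and steel. Non-binding: lathe time (15 unused), mill time (3 unused).
By complementary slackness, y = 0 for the non-binding constraints.
Dual feasibility on the basic columns requires 6·y_coolant + 3·y_steel = 24, 5·y_coolant + 4·y_steel = 29.
Solving: y_coolant = 1, y_steel = 6.
Δz = y_steel·Δb = 6 × (1) = 6, so new z* = 864 + 6 = 870.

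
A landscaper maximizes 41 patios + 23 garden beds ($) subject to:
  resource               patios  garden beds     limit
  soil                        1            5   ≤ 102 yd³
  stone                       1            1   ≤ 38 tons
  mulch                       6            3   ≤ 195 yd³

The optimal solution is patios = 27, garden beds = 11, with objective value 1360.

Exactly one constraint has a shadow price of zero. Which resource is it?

soil: 82/102 (slack 20)
stone: 38/38 (binding)
mulch: 195/195 (binding)
By complementary slackness, a constraint with positive slack has shadow price 0 → soil.

soil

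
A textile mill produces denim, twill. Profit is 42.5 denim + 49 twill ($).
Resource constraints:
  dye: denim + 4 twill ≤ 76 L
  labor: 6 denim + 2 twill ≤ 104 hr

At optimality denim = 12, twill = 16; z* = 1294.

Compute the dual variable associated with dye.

At the optimum: dye uses 76 of 76 (binding); labor uses 104 of 104 (binding).
Dual feasibility on the basic columns requires 1·y_dye + 6·y_labor = 42.5, 4·y_dye + 2·y_labor = 49.
→ y_dye = 9.5 and y_labor = 5.5.
Shadow price of dye = 9.5.

9.5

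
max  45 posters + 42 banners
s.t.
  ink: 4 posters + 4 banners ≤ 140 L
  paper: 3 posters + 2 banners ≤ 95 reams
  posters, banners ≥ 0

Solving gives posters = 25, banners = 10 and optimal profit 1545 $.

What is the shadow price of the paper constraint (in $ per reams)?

3

At the optimum: ink uses 140 of 140 (binding); paper uses 95 of 95 (binding).
The binding rows give the dual system: 4·y_ink + 3·y_paper = 45 and 4·y_ink + 2·y_paper = 42.
Solving: y_ink = 9, y_paper = 3.
Shadow price of paper = 3.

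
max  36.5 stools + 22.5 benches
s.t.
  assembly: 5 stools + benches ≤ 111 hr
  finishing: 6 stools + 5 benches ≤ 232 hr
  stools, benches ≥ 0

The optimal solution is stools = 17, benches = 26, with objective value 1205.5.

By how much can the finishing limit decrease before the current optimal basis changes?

98.8

Binding constraints: assembly, finishing. The basis is B = [[5,1],[6,5]] with det 19.
Per unit decrease in finishing, x* moves by d = (0.0526, -0.2632).
The basis stays optimal until benches reaches 0; allowable decrease = 98.8 hr.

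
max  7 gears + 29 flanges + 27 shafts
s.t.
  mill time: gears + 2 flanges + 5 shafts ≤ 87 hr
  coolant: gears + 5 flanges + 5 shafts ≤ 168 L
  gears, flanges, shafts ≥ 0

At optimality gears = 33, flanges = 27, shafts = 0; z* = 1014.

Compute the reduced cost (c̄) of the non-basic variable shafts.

-8

At the optimum: mill time uses 87 of 87 (binding); coolant uses 168 of 168 (binding).
The binding rows give the dual system: 1·y_mill time + 1·y_coolant = 7 and 2·y_mill time + 5·y_coolant = 29.
This yields shadow prices y_mill time = 2, y_coolant = 5.
Reduced cost of shafts: c₃ − yᵀa₃ = 27 − (2·5 + 5·5) = 27 − 35 = -8.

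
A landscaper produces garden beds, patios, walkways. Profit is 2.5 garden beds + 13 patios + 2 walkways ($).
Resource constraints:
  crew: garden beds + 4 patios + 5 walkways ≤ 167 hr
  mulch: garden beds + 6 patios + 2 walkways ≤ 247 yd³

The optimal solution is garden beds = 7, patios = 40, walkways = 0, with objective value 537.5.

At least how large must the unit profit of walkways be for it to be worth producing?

8

At the optimum: crew uses 167 of 167 (binding); mulch uses 247 of 247 (binding).
From A_Bᵀ y = c: 1·y_crew + 1·y_mulch = 2.5; 4·y_crew + 6·y_mulch = 13.
This yields shadow prices y_crew = 1, y_mulch = 1.5.
walkways enters the basis when its profit ≥ yᵀa₃ = 1·5 + 1.5·2 = 8.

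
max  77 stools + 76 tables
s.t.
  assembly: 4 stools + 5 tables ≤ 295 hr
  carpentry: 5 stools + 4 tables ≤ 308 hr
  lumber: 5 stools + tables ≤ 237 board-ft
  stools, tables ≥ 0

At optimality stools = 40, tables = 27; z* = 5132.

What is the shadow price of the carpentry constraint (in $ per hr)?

9

Binding: assembly and carpentry. Non-binding: lumber (10 unused).
By complementary slackness, y = 0 for the non-binding constraint.
Dual feasibility on the basic columns requires 4·y_assembly + 5·y_carpentry = 77, 5·y_assembly + 4·y_carpentry = 76.
→ y_assembly = 8 and y_carpentry = 9.
Shadow price of carpentry = 9.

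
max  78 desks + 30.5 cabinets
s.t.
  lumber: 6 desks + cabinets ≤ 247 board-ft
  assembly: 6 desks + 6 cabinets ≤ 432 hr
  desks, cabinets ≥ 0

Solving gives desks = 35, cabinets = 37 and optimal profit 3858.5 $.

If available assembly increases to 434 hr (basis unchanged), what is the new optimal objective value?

Check each constraint at x*: lumber 247/247 (tight); assembly 432/432 (tight).
The binding rows give the dual system: 6·y_lumber + 6·y_assembly = 78 and 1·y_lumber + 6·y_assembly = 30.5.
→ y_lumber = 9.5 and y_assembly = 3.5.
Δz = y_assembly·Δb = 3.5 × (2) = 7, so new z* = 3858.5 + 7 = 3865.5.

3865.5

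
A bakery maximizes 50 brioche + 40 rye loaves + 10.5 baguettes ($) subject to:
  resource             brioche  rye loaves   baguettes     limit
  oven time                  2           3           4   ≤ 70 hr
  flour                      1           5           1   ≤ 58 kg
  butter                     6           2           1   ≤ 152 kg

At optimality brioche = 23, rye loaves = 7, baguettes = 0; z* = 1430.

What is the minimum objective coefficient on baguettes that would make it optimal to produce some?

12.5

Check each constraint at x*: oven time 67/70 (slack 3); flour 58/58 (tight); butter 152/152 (tight).
Since oven time is not tight, its dual is 0.
Dual feasibility on the basic columns requires 1·y_flour + 6·y_butter = 50, 5·y_flour + 2·y_butter = 40.
This yields shadow prices y_flour = 5, y_butter = 7.5.
baguettes enters the basis when its profit ≥ yᵀa₃ = 5·1 + 7.5·1 = 12.5.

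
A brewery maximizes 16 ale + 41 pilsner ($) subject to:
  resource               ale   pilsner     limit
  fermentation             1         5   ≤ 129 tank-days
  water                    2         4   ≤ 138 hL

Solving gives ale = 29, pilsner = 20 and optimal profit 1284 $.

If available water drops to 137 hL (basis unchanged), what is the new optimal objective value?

Check each constraint at x*: fermentation 129/129 (tight); water 138/138 (tight).
From A_Bᵀ y = c: 1·y_fermentation + 2·y_water = 16; 5·y_fermentation + 4·y_water = 41.
→ y_fermentation = 3 and y_water = 6.5.
Δz = y_water·Δb = 6.5 × (-1) = -6.5, so new z* = 1284 − 6.5 = 1277.5.

1277.5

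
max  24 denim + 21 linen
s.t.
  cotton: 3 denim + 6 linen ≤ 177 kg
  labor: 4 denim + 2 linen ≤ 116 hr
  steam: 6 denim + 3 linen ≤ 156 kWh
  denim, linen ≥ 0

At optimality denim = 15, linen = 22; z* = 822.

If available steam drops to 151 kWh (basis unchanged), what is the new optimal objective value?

Binding: cotton and steam. Non-binding: labor (12 unused).
Since labor is not tight, its dual is 0.
From A_Bᵀ y = c: 3·y_cotton + 6·y_steam = 24; 6·y_cotton + 3·y_steam = 21.
Solving: y_cotton = 2, y_steam = 3.
Δz = y_steam·Δb = 3 × (-5) = -15, so new z* = 822 − 15 = 807.

807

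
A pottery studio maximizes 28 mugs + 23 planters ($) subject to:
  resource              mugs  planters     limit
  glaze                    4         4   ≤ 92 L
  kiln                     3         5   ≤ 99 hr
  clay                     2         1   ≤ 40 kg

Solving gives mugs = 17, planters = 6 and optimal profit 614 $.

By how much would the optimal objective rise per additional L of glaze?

4.5

At the optimum: glaze uses 92 of 92 (binding); kiln uses 81 of 99 (slack = 18); clay uses 40 of 40 (binding).
Since kiln is not tight, its dual is 0.
Dual feasibility on the basic columns requires 4·y_glaze + 2·y_clay = 28, 4·y_glaze + 1·y_clay = 23.
This yields shadow prices y_glaze = 4.5, y_clay = 5.
Shadow price of glaze = 4.5.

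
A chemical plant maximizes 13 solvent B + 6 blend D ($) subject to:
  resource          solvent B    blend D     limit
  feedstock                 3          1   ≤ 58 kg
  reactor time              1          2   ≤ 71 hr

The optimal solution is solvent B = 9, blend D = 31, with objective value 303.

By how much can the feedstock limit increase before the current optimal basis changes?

Binding constraints: feedstock, reactor time. The basis is B = [[3,1],[1,2]] with det 5.
Per unit increase in feedstock, x* moves by d = (0.4, -0.2).
The basis stays optimal until blend D reaches 0; allowable increase = 155 kg.

155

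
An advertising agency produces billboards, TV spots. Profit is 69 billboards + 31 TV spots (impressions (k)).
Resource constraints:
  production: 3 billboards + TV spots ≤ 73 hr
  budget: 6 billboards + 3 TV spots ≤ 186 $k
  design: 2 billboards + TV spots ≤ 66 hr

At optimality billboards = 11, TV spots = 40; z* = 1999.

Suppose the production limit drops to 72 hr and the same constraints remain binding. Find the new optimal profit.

1992

Check each constraint at x*: production 73/73 (tight); budget 186/186 (tight); design 62/66 (slack 4).
Since design is not tight, its dual is 0.
Dual feasibility on the basic columns requires 3·y_production + 6·y_budget = 69, 1·y_production + 3·y_budget = 31.
→ y_production = 7 and y_budget = 8.
Δz = y_production·Δb = 7 × (-1) = -7, so new z* = 1999 − 7 = 1992.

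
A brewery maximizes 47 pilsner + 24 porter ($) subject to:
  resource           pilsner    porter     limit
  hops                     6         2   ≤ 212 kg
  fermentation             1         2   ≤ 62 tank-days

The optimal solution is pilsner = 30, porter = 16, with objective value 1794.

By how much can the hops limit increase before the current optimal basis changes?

Binding constraints: hops, fermentation. The basis is B = [[6,2],[1,2]] with det 10.
Per unit increase in hops, x* moves by d = (0.2, -0.1).
The basis stays optimal until porter reaches 0; allowable increase = 160 kg.

160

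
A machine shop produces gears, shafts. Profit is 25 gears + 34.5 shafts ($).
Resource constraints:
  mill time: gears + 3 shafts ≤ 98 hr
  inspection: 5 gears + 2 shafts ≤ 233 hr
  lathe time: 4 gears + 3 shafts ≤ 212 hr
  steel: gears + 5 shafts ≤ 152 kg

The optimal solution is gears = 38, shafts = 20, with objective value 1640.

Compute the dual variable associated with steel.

At the optimum: mill time uses 98 of 98 (binding); inspection uses 230 of 233 (slack = 3); lathe time uses 212 of 212 (binding); steel uses 138 of 152 (slack = 14).
By complementary slackness, y = 0 for the non-binding constraints.
Dual feasibility on the basic columns requires 1·y_mill time + 4·y_lathe time = 25, 3·y_mill time + 3·y_lathe time = 34.5.
→ y_mill time = 7 and y_lathe time = 4.5.
Shadow price of steel = 0.

0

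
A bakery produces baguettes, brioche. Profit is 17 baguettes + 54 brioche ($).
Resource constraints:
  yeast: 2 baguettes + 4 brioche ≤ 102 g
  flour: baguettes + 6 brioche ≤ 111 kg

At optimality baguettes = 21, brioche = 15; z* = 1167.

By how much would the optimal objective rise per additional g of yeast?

Both yeast and flour are binding at x*.
Dual feasibility on the basic columns requires 2·y_yeast + 1·y_flour = 17, 4·y_yeast + 6·y_flour = 54.
Solving: y_yeast = 6, y_flour = 5.
Shadow price of yeast = 6.

6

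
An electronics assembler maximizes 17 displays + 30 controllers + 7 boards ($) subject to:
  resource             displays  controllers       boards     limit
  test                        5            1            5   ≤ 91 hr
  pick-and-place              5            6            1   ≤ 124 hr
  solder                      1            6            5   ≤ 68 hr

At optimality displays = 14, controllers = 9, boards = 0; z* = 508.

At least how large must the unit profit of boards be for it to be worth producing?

Check each constraint at x*: test 79/91 (slack 12); pick-and-place 124/124 (tight); solder 68/68 (tight).
By complementary slackness, y = 0 for the non-binding constraint.
The binding rows give the dual system: 5·y_pick-and-place + 1·y_solder = 17 and 6·y_pick-and-place + 6·y_solder = 30.
This yields shadow prices y_pick-and-place = 3, y_solder = 2.
boards enters the basis when its profit ≥ yᵀa₃ = 3·1 + 2·5 = 13.

13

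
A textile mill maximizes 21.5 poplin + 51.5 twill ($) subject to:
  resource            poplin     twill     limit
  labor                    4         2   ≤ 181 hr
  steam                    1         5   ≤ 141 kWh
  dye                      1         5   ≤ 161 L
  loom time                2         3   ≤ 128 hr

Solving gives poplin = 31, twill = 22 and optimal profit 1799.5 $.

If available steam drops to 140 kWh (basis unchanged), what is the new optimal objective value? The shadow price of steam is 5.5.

1794

Δb = -1, so new z* = 1799.5 + (5.5)·(-1) = 1799.5 − 5.5 = 1794.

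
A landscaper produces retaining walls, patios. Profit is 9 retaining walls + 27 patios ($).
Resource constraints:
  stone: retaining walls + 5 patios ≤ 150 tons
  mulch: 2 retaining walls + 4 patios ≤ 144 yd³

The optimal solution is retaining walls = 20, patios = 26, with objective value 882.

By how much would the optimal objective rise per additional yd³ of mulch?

3

Check each constraint at x*: stone 150/150 (tight); mulch 144/144 (tight).
From A_Bᵀ y = c: 1·y_stone + 2·y_mulch = 9; 5·y_stone + 4·y_mulch = 27.
This yields shadow prices y_stone = 3, y_mulch = 3.
Shadow price of mulch = 3.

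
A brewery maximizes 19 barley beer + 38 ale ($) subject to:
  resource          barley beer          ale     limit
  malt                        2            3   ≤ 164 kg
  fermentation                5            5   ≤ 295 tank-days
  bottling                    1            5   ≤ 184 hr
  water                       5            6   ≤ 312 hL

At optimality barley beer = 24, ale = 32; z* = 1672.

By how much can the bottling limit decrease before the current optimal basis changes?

57

Binding constraints: bottling, water. The basis is B = [[1,5],[5,6]] with det -19.
Per unit decrease in bottling, x* moves by d = (0.3158, -0.2632).
The basis stays optimal until fermentation becomes binding; allowable decrease = 57 hr.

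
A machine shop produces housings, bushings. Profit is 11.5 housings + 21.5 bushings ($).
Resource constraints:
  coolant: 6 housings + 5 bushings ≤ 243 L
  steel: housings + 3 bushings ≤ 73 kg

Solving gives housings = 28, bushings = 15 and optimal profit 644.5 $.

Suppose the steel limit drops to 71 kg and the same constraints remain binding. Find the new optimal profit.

633.5

Both coolant and steel are binding at x*.
From A_Bᵀ y = c: 6·y_coolant + 1·y_steel = 11.5; 5·y_coolant + 3·y_steel = 21.5.
This yields shadow prices y_coolant = 1, y_steel = 5.5.
Δz = y_steel·Δb = 5.5 × (-2) = -11, so new z* = 644.5 − 11 = 633.5.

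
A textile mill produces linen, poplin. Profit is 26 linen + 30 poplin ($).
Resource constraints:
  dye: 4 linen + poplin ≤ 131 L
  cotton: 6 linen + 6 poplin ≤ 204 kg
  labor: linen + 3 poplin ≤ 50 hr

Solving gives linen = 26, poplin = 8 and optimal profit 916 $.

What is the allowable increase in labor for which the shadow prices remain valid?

Binding constraints: cotton, labor. The basis is B = [[6,6],[1,3]] with det 12.
Per unit increase in labor, x* moves by d = (-0.5, 0.5).
The basis stays optimal until linen reaches 0; allowable increase = 52 hr.

52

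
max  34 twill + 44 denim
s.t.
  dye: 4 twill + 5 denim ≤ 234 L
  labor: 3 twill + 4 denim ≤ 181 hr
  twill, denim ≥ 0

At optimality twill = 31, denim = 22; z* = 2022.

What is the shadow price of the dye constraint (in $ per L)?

Check each constraint at x*: dye 234/234 (tight); labor 181/181 (tight).
Dual feasibility on the basic columns requires 4·y_dye + 3·y_labor = 34, 5·y_dye + 4·y_labor = 44.
Solving: y_dye = 4, y_labor = 6.
Shadow price of dye = 4.

4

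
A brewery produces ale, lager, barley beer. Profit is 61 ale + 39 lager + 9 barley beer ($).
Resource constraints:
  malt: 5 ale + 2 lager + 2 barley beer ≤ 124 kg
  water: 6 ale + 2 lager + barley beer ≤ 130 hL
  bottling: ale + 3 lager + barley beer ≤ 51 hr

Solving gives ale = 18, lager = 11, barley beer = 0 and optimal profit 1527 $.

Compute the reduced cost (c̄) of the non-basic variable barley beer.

Check each constraint at x*: malt 112/124 (slack 12); water 130/130 (tight); bottling 51/51 (tight).
Since malt is not tight, its dual is 0.
Dual feasibility on the basic columns requires 6·y_water + 1·y_bottling = 61, 2·y_water + 3·y_bottling = 39.
→ y_water = 9 and y_bottling = 7.
Reduced cost of barley beer: c₃ − yᵀa₃ = 9 − (9·1 + 7·1) = 9 − 16 = -7.

-7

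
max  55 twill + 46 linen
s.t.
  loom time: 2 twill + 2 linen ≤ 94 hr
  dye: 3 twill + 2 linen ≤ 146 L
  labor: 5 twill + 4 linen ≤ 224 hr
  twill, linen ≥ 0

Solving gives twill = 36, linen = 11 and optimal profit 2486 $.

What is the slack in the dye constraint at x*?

dye used = 3·36 + 2·11 = 130; slack = 146 − 130 = 16.

16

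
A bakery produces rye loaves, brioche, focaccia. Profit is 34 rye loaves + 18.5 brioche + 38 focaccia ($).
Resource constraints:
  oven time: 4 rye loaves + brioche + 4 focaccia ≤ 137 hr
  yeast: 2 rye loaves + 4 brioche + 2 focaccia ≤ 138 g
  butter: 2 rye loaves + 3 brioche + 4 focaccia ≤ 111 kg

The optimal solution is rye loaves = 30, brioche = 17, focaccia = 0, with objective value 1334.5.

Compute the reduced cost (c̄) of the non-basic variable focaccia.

-4

Check each constraint at x*: oven time 137/137 (tight); yeast 128/138 (slack 10); butter 111/111 (tight).
By complementary slackness, y = 0 for the non-binding constraint.
Dual feasibility on the basic columns requires 4·y_oven time + 2·y_butter = 34, 1·y_oven time + 3·y_butter = 18.5.
This yields shadow prices y_oven time = 6.5, y_butter = 4.
Reduced cost of focaccia: c₃ − yᵀa₃ = 38 − (6.5·4 + 4·4) = 38 − 42 = -4.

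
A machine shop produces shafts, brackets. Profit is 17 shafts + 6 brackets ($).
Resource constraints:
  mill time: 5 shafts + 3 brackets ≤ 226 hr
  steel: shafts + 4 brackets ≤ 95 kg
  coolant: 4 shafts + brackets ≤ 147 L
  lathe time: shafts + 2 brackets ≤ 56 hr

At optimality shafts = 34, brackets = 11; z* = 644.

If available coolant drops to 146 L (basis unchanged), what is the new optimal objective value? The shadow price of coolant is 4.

Δb = -1, so new z* = 644 + (4)·(-1) = 644 − 4 = 640.

640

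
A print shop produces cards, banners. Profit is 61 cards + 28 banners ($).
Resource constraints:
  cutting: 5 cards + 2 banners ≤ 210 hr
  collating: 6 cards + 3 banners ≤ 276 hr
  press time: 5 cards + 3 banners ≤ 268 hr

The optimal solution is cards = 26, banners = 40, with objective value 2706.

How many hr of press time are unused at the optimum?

press time used = 5·26 + 3·40 = 250; slack = 268 − 250 = 18.

18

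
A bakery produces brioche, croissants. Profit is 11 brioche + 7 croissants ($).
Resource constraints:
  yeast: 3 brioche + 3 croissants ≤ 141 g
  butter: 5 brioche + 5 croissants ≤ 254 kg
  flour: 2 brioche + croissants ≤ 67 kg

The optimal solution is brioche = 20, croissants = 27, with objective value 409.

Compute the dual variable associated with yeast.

Check each constraint at x*: yeast 141/141 (tight); butter 235/254 (slack 19); flour 67/67 (tight).
Since butter is not tight, its dual is 0.
The binding rows give the dual system: 3·y_yeast + 2·y_flour = 11 and 3·y_yeast + 1·y_flour = 7.
This yields shadow prices y_yeast = 1, y_flour = 4.
Shadow price of yeast = 1.

1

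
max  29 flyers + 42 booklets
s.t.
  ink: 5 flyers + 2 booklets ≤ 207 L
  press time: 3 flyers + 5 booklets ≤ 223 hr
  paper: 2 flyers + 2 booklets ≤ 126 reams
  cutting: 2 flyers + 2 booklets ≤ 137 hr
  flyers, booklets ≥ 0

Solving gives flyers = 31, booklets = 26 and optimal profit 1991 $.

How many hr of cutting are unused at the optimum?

23

cutting used = 2·31 + 2·26 = 114; slack = 137 − 114 = 23.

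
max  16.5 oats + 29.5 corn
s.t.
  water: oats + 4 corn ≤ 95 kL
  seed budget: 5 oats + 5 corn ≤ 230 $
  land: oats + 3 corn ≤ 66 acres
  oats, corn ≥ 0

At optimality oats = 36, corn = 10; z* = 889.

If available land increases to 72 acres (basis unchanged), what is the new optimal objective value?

928

Binding: seed budget and land. Non-binding: water (19 unused).
By complementary slackness, y = 0 for the non-binding constraint.
Dual feasibility on the basic columns requires 5·y_seed budget + 1·y_land = 16.5, 5·y_seed budget + 3·y_land = 29.5.
This yields shadow prices y_seed budget = 2, y_land = 6.5.
Δz = y_land·Δb = 6.5 × (6) = 39, so new z* = 889 + 39 = 928.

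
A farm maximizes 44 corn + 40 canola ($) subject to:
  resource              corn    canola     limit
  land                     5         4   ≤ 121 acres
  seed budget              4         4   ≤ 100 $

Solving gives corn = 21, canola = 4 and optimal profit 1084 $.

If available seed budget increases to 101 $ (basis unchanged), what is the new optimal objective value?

Check each constraint at x*: land 121/121 (tight); seed budget 100/100 (tight).
The binding rows give the dual system: 5·y_land + 4·y_seed budget = 44 and 4·y_land + 4·y_seed budget = 40.
Solving: y_land = 4, y_seed budget = 6.
Δz = y_seed budget·Δb = 6 × (1) = 6, so new z* = 1084 + 6 = 1090.

1090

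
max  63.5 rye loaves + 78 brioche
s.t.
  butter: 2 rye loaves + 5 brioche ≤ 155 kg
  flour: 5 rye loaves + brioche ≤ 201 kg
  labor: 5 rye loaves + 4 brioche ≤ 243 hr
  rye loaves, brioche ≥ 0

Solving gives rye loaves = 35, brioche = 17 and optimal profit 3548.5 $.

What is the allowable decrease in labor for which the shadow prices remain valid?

119

Binding constraints: butter, labor. The basis is B = [[2,5],[5,4]] with det -17.
Per unit decrease in labor, x* moves by d = (-0.2941, 0.1176).
The basis stays optimal until rye loaves reaches 0; allowable decrease = 119 hr.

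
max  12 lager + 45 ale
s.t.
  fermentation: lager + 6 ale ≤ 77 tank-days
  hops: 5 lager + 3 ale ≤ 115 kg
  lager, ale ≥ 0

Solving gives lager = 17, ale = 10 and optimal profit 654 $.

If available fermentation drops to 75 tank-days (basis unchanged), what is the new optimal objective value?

Both fermentation and hops are binding at x*.
The binding rows give the dual system: 1·y_fermentation + 5·y_hops = 12 and 6·y_fermentation + 3·y_hops = 45.
This yields shadow prices y_fermentation = 7, y_hops = 1.
Δz = y_fermentation·Δb = 7 × (-2) = -14, so new z* = 654 − 14 = 640.

640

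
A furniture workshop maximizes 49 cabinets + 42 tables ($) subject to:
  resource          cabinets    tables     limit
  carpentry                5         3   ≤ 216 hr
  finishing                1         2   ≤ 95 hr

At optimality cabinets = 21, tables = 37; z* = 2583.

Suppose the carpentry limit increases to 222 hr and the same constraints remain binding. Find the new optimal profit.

Both carpentry and finishing are binding at x*.
Dual feasibility on the basic columns requires 5·y_carpentry + 1·y_finishing = 49, 3·y_carpentry + 2·y_finishing = 42.
This yields shadow prices y_carpentry = 8, y_finishing = 9.
Δz = y_carpentry·Δb = 8 × (6) = 48, so new z* = 2583 + 48 = 2631.

2631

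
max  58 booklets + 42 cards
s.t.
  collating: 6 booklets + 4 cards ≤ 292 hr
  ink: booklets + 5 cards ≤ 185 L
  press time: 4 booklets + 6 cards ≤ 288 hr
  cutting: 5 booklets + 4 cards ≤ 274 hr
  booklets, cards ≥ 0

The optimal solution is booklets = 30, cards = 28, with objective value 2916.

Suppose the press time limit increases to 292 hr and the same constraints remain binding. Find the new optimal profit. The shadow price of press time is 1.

Δb = 4, so new z* = 2916 + (1)·(4) = 2916 + 4 = 2920.

2920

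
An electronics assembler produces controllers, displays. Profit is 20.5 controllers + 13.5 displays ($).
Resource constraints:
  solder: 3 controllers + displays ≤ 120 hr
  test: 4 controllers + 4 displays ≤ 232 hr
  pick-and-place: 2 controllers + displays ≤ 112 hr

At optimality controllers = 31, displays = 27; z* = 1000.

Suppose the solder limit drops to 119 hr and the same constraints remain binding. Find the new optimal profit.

Check each constraint at x*: solder 120/120 (tight); test 232/232 (tight); pick-and-place 89/112 (slack 23).
Slack constraints have shadow price 0 (complementary slackness).
From A_Bᵀ y = c: 3·y_solder + 4·y_test = 20.5; 1·y_solder + 4·y_test = 13.5.
Solving: y_solder = 3.5, y_test = 2.5.
Δz = y_solder·Δb = 3.5 × (-1) = -3.5, so new z* = 1000 − 3.5 = 996.5.

996.5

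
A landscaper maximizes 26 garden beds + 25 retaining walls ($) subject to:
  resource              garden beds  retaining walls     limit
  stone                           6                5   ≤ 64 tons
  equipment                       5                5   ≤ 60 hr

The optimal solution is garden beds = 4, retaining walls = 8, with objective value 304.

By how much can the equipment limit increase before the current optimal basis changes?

Binding constraints: stone, equipment. The basis is B = [[6,5],[5,5]] with det 5.
Per unit increase in equipment, x* moves by d = (-1, 1.2).
The basis stays optimal until garden beds reaches 0; allowable increase = 4 hr.

4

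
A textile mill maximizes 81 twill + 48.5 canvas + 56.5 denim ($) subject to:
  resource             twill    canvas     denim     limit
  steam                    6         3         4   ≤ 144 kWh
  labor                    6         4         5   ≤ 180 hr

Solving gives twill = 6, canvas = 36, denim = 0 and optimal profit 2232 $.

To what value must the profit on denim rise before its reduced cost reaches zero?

Check each constraint at x*: steam 144/144 (tight); labor 180/180 (tight).
From A_Bᵀ y = c: 6·y_steam + 6·y_labor = 81; 3·y_steam + 4·y_labor = 48.5.
This yields shadow prices y_steam = 5.5, y_labor = 8.
denim enters the basis when its profit ≥ yᵀa₃ = 5.5·4 + 8·5 = 62.

62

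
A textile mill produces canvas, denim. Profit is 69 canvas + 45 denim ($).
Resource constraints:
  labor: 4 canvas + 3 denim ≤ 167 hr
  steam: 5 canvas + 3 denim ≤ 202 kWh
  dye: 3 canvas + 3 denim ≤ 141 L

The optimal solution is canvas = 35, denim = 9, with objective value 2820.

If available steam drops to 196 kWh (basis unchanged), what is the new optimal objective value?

2766

Check each constraint at x*: labor 167/167 (tight); steam 202/202 (tight); dye 132/141 (slack 9).
Slack constraints have shadow price 0 (complementary slackness).
The binding rows give the dual system: 4·y_labor + 5·y_steam = 69 and 3·y_labor + 3·y_steam = 45.
This yields shadow prices y_labor = 6, y_steam = 9.
Δz = y_steam·Δb = 9 × (-6) = -54, so new z* = 2820 − 54 = 2766.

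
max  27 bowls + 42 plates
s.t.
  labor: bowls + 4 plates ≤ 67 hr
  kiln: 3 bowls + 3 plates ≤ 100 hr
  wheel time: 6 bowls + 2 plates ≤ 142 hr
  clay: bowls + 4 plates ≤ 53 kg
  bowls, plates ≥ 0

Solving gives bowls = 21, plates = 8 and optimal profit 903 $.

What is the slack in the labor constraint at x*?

14

labor used = 1·21 + 4·8 = 53; slack = 67 − 53 = 14.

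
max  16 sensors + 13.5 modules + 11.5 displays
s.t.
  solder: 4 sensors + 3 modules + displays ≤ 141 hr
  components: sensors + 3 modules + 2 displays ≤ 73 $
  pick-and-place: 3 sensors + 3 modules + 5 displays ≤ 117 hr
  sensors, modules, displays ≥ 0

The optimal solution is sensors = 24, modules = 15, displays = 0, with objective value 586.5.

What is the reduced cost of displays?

Check each constraint at x*: solder 141/141 (tight); components 69/73 (slack 4); pick-and-place 117/117 (tight).
Since components is not tight, its dual is 0.
The binding rows give the dual system: 4·y_solder + 3·y_pick-and-place = 16 and 3·y_solder + 3·y_pick-and-place = 13.5.
Solving: y_solder = 2.5, y_pick-and-place = 2.
Reduced cost of displays: c₃ − yᵀa₃ = 11.5 − (2.5·1 + 2·5) = 11.5 − 12.5 = -1.

-1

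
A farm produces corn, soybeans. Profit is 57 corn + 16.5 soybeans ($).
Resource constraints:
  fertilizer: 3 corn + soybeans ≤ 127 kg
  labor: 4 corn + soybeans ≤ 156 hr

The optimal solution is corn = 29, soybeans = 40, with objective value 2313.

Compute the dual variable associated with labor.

Both fertilizer and labor are binding at x*.
The binding rows give the dual system: 3·y_fertilizer + 4·y_labor = 57 and 1·y_fertilizer + 1·y_labor = 16.5.
Solving: y_fertilizer = 9, y_labor = 7.5.
Shadow price of labor = 7.5.

7.5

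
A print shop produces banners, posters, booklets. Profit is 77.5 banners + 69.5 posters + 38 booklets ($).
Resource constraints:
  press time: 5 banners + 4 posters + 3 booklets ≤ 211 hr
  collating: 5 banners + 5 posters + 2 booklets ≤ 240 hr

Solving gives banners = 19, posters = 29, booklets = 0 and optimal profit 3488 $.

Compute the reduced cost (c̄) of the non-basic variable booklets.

-1

Check each constraint at x*: press time 211/211 (tight); collating 240/240 (tight).
Dual feasibility on the basic columns requires 5·y_press time + 5·y_collating = 77.5, 4·y_press time + 5·y_collating = 69.5.
→ y_press time = 8 and y_collating = 7.5.
Reduced cost of booklets: c₃ − yᵀa₃ = 38 − (8·3 + 7.5·2) = 38 − 39 = -1.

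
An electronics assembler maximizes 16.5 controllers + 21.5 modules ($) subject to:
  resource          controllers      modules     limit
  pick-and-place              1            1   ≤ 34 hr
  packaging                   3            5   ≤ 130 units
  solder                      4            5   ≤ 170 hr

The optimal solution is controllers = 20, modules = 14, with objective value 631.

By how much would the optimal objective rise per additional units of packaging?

2.5

Binding: pick-and-place and packaging. Non-binding: solder (20 unused).
By complementary slackness, y = 0 for the non-binding constraint.
From A_Bᵀ y = c: 1·y_pick-and-place + 3·y_packaging = 16.5; 1·y_pick-and-place + 5·y_packaging = 21.5.
→ y_pick-and-place = 9 and y_packaging = 2.5.
Shadow price of packaging = 2.5.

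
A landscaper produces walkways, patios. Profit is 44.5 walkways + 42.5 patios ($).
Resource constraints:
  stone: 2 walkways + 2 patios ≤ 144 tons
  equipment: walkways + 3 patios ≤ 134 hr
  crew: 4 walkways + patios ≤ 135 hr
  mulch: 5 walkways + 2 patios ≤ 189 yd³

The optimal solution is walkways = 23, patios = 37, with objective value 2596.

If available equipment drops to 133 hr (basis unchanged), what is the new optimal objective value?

Check each constraint at x*: stone 120/144 (slack 24); equipment 134/134 (tight); crew 129/135 (slack 6); mulch 189/189 (tight).
Slack constraints have shadow price 0 (complementary slackness).
The binding rows give the dual system: 1·y_equipment + 5·y_mulch = 44.5 and 3·y_equipment + 2·y_mulch = 42.5.
This yields shadow prices y_equipment = 9.5, y_mulch = 7.
Δz = y_equipment·Δb = 9.5 × (-1) = -9.5, so new z* = 2596 − 9.5 = 2586.5.

2586.5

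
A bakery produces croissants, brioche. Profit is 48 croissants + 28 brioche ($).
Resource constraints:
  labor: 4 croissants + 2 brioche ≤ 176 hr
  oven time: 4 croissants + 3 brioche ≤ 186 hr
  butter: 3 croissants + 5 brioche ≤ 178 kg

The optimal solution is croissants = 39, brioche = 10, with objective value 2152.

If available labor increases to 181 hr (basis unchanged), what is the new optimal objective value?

Check each constraint at x*: labor 176/176 (tight); oven time 186/186 (tight); butter 167/178 (slack 11).
Slack constraints have shadow price 0 (complementary slackness).
Dual feasibility on the basic columns requires 4·y_labor + 4·y_oven time = 48, 2·y_labor + 3·y_oven time = 28.
→ y_labor = 8 and y_oven time = 4.
Δz = y_labor·Δb = 8 × (5) = 40, so new z* = 2152 + 40 = 2192.

2192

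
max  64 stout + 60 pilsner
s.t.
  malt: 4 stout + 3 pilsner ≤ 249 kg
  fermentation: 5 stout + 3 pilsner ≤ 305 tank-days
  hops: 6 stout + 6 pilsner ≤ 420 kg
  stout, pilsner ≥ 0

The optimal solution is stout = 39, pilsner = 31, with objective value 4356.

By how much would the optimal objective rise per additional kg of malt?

At the optimum: malt uses 249 of 249 (binding); fermentation uses 288 of 305 (slack = 17); hops uses 420 of 420 (binding).
Slack constraints have shadow price 0 (complementary slackness).
From A_Bᵀ y = c: 4·y_malt + 6·y_hops = 64; 3·y_malt + 6·y_hops = 60.
This yields shadow prices y_malt = 4, y_hops = 8.
Shadow price of malt = 4.

4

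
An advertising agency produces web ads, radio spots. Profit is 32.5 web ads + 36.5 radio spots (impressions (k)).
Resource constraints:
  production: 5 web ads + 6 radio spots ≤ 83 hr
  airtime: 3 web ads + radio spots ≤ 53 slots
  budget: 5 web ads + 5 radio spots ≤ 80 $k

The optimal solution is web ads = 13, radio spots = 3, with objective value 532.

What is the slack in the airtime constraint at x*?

11

airtime used = 3·13 + 1·3 = 42; slack = 53 − 42 = 11.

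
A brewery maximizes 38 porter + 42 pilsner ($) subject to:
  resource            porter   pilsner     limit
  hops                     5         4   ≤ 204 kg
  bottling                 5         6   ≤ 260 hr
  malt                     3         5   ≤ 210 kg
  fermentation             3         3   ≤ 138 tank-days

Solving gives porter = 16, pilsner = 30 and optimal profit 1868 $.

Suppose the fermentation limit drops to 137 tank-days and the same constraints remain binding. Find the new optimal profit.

1862

At the optimum: hops uses 200 of 204 (slack = 4); bottling uses 260 of 260 (binding); malt uses 198 of 210 (slack = 12); fermentation uses 138 of 138 (binding).
By complementary slackness, y = 0 for the non-binding constraints.
From A_Bᵀ y = c: 5·y_bottling + 3·y_fermentation = 38; 6·y_bottling + 3·y_fermentation = 42.
Solving: y_bottling = 4, y_fermentation = 6.
Δz = y_fermentation·Δb = 6 × (-1) = -6, so new z* = 1868 − 6 = 1862.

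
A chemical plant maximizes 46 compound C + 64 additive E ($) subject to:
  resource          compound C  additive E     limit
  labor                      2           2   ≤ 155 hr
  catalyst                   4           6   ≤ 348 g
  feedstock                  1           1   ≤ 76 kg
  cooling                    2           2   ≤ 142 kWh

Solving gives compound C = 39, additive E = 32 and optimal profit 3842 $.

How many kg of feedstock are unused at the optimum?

feedstock used = 1·39 + 1·32 = 71; slack = 76 − 71 = 5.

5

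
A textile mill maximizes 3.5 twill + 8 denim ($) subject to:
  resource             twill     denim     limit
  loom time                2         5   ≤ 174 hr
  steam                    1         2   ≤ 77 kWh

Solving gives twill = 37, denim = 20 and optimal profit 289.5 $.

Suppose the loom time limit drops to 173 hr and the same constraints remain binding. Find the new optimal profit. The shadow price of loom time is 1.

Δb = -1, so new z* = 289.5 + (1)·(-1) = 289.5 − 1 = 288.5.

288.5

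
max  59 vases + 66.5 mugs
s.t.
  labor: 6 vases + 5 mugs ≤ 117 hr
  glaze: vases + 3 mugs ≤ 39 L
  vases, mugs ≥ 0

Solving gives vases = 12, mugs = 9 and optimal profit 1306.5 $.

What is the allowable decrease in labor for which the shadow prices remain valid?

Binding constraints: labor, glaze. The basis is B = [[6,5],[1,3]] with det 13.
Per unit decrease in labor, x* moves by d = (-0.2308, 0.0769).
The basis stays optimal until vases reaches 0; allowable decrease = 52 hr.

52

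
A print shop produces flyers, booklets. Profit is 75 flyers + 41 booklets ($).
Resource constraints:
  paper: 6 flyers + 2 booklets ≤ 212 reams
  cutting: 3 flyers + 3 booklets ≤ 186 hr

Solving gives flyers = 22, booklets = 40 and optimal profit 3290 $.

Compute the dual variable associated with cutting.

8

Check each constraint at x*: paper 212/212 (tight); cutting 186/186 (tight).
The binding rows give the dual system: 6·y_paper + 3·y_cutting = 75 and 2·y_paper + 3·y_cutting = 41.
This yields shadow prices y_paper = 8.5, y_cutting = 8.
Shadow price of cutting = 8.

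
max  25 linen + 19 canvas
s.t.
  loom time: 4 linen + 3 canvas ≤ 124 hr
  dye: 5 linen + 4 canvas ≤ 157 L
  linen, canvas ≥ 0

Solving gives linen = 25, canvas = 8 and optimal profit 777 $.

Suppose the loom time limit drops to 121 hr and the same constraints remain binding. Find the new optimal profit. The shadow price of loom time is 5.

Δb = -3, so new z* = 777 + (5)·(-3) = 777 − 15 = 762.

762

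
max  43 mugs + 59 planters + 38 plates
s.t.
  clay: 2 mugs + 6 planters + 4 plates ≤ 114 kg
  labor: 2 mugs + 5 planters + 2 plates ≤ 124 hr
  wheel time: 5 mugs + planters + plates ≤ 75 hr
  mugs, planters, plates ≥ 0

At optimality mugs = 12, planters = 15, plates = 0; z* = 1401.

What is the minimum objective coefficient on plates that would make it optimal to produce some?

41

Binding: clay and wheel time. Non-binding: labor (25 unused).
Since labor is not tight, its dual is 0.
From A_Bᵀ y = c: 2·y_clay + 5·y_wheel time = 43; 6·y_clay + 1·y_wheel time = 59.
Solving: y_clay = 9, y_wheel time = 5.
plates enters the basis when its profit ≥ yᵀa₃ = 9·4 + 5·1 = 41.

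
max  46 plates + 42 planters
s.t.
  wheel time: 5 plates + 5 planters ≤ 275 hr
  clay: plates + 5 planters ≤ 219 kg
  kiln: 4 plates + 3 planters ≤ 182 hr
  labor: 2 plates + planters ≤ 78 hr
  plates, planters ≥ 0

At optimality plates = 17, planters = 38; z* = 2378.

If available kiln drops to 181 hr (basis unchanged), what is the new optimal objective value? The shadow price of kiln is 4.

2374

Δb = -1, so new z* = 2378 + (4)·(-1) = 2378 − 4 = 2374.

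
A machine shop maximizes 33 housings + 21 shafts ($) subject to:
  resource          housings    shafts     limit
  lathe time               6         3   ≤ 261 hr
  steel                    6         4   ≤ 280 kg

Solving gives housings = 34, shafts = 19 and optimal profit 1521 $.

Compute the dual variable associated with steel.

Check each constraint at x*: lathe time 261/261 (tight); steel 280/280 (tight).
The binding rows give the dual system: 6·y_lathe time + 6·y_steel = 33 and 3·y_lathe time + 4·y_steel = 21.
This yields shadow prices y_lathe time = 1, y_steel = 4.5.
Shadow price of steel = 4.5.

4.5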